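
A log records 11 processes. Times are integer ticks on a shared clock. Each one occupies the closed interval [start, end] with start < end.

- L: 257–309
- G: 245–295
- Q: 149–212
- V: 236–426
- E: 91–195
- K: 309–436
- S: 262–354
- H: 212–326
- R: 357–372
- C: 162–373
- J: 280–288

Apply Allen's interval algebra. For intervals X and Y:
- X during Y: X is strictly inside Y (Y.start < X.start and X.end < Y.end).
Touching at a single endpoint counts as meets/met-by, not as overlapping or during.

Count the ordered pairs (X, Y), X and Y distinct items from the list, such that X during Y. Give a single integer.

18

Checking all 110 ordered pairs for relation 'during'; matching pairs in alphabetical order:
(G, C): G during C ✓
(G, H): G during H ✓
(G, V): G during V ✓
(H, C): H during C ✓
(J, C): J during C ✓
(J, G): J during G ✓
(J, H): J during H ✓
(J, L): J during L ✓
(J, S): J during S ✓
(J, V): J during V ✓
(L, C): L during C ✓
(L, H): L during H ✓
(L, V): L during V ✓
(R, C): R during C ✓
(R, K): R during K ✓
(R, V): R during V ✓
(S, C): S during C ✓
(S, V): S during V ✓
Count: 18.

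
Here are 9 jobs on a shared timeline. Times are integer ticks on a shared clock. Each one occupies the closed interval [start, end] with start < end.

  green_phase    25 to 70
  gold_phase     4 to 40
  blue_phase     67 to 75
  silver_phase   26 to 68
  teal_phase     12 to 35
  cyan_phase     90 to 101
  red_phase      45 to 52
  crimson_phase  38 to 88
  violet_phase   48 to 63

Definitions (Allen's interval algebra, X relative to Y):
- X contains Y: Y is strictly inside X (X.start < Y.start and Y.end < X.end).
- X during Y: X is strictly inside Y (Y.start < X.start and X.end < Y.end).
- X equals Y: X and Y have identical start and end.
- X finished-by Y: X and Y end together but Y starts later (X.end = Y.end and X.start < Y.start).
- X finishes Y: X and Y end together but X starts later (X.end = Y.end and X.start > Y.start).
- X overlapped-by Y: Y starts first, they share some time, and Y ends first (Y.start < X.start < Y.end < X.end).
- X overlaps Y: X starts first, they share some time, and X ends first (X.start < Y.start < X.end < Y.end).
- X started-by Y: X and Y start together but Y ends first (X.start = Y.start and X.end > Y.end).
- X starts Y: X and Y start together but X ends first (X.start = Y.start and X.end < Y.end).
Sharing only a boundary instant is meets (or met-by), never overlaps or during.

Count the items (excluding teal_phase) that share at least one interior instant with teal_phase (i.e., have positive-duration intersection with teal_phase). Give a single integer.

3

Target teal_phase = [12, 35].
blue_phase [67, 75] → after → no.
crimson_phase [38, 88] → after → no.
cyan_phase [90, 101] → after → no.
gold_phase [4, 40] → contains → counts.
green_phase [25, 70] → overlapped-by → counts.
red_phase [45, 52] → after → no.
silver_phase [26, 68] → overlapped-by → counts.
violet_phase [48, 63] → after → no.
Total: 3.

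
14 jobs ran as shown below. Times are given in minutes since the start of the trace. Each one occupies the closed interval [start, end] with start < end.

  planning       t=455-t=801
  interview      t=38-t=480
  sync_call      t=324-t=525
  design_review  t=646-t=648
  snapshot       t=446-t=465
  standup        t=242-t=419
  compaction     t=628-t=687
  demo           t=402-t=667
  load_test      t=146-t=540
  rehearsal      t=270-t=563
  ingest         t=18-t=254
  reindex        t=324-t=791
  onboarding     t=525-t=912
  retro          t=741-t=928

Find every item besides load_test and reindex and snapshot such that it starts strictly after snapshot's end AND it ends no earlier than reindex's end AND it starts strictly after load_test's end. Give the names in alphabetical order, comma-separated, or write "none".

Conditions: its start is strictly after snapshot's end (X.start > t=465) AND its end is no earlier than reindex's end (X.end >= t=791) AND its start is strictly after load_test's end (X.start > t=540).
compaction: start t=628 > t=465? ✓; end t=687 >= t=791? ✗; start t=628 > t=540? ✓ → no.
demo: start t=402 > t=465? ✗; end t=667 >= t=791? ✗; start t=402 > t=540? ✗ → no.
design_review: start t=646 > t=465? ✓; end t=648 >= t=791? ✗; start t=646 > t=540? ✓ → no.
ingest: start t=18 > t=465? ✗; end t=254 >= t=791? ✗; start t=18 > t=540? ✗ → no.
interview: start t=38 > t=465? ✗; end t=480 >= t=791? ✗; start t=38 > t=540? ✗ → no.
onboarding: start t=525 > t=465? ✓; end t=912 >= t=791? ✓; start t=525 > t=540? ✗ → no.
planning: start t=455 > t=465? ✗; end t=801 >= t=791? ✓; start t=455 > t=540? ✗ → no.
rehearsal: start t=270 > t=465? ✗; end t=563 >= t=791? ✗; start t=270 > t=540? ✗ → no.
retro: start t=741 > t=465? ✓; end t=928 >= t=791? ✓; start t=741 > t=540? ✓ → yes.
standup: start t=242 > t=465? ✗; end t=419 >= t=791? ✗; start t=242 > t=540? ✗ → no.
sync_call: start t=324 > t=465? ✗; end t=525 >= t=791? ✗; start t=324 > t=540? ✗ → no.
Result: retro.

retro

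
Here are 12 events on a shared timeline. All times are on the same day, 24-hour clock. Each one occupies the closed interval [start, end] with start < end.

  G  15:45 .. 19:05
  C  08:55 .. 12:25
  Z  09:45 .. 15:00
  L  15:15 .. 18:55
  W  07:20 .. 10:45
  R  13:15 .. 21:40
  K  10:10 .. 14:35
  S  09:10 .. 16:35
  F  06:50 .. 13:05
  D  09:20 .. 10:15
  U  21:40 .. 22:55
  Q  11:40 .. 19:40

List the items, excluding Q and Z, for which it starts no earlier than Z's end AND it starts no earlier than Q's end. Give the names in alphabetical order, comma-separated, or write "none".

Conditions: its start is no earlier than Z's end (X.start >= 15:00) AND its start is no earlier than Q's end (X.start >= 19:40).
C: start 08:55 >= 15:00? ✗; start 08:55 >= 19:40? ✗ → no.
D: start 09:20 >= 15:00? ✗; start 09:20 >= 19:40? ✗ → no.
F: start 06:50 >= 15:00? ✗; start 06:50 >= 19:40? ✗ → no.
G: start 15:45 >= 15:00? ✓; start 15:45 >= 19:40? ✗ → no.
K: start 10:10 >= 15:00? ✗; start 10:10 >= 19:40? ✗ → no.
L: start 15:15 >= 15:00? ✓; start 15:15 >= 19:40? ✗ → no.
R: start 13:15 >= 15:00? ✗; start 13:15 >= 19:40? ✗ → no.
S: start 09:10 >= 15:00? ✗; start 09:10 >= 19:40? ✗ → no.
U: start 21:40 >= 15:00? ✓; start 21:40 >= 19:40? ✓ → yes.
W: start 07:20 >= 15:00? ✗; start 07:20 >= 19:40? ✗ → no.
Result: U.

U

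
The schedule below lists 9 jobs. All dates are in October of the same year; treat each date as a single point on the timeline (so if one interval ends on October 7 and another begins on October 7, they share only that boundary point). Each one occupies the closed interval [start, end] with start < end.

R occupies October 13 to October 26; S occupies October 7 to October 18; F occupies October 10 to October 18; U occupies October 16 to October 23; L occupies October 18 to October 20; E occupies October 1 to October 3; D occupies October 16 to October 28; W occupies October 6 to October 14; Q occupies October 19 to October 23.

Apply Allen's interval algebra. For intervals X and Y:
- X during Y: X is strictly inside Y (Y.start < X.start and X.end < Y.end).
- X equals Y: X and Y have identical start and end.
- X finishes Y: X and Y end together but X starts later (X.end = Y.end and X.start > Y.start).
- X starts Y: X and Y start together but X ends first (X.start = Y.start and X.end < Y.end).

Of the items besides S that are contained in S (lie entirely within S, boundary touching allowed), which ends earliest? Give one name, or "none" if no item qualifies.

Target S = [October 7, October 18].
D [October 16, October 28] → overlapped-by → excluded.
E [October 1, October 3] → before → excluded.
F [October 10, October 18] → finishes → candidate.
L [October 18, October 20] → met-by → excluded.
Q [October 19, October 23] → after → excluded.
R [October 13, October 26] → overlapped-by → excluded.
U [October 16, October 23] → overlapped-by → excluded.
W [October 6, October 14] → overlaps → excluded.
Among candidates, earliest end is October 18 → F.

F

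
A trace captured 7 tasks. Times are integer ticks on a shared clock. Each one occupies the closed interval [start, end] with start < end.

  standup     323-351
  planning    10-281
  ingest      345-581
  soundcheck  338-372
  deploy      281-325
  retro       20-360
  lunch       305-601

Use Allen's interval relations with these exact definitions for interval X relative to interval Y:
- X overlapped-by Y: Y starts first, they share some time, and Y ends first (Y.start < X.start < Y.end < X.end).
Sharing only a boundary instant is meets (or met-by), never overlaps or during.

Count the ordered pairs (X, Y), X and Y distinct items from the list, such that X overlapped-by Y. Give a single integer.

9

Checking all 42 ordered pairs for relation 'overlapped-by'; matching pairs in alphabetical order:
(ingest, retro): ingest overlapped-by retro ✓
(ingest, soundcheck): ingest overlapped-by soundcheck ✓
(ingest, standup): ingest overlapped-by standup ✓
(lunch, deploy): lunch overlapped-by deploy ✓
(lunch, retro): lunch overlapped-by retro ✓
(retro, planning): retro overlapped-by planning ✓
(soundcheck, retro): soundcheck overlapped-by retro ✓
(soundcheck, standup): soundcheck overlapped-by standup ✓
(standup, deploy): standup overlapped-by deploy ✓
Count: 9.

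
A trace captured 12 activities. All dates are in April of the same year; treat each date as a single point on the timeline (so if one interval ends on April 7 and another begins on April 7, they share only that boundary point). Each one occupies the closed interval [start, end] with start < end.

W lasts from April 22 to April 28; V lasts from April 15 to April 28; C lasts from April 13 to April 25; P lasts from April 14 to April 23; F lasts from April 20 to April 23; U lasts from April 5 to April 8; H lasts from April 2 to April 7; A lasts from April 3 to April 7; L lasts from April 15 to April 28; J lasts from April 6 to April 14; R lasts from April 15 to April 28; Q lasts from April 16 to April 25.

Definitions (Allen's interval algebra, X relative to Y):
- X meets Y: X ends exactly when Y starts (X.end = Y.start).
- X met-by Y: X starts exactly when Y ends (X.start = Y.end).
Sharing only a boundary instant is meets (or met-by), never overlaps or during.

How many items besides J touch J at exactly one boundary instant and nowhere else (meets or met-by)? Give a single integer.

Target J = [April 6, April 14].
A [April 3, April 7] → overlaps → no.
C [April 13, April 25] → overlapped-by → no.
F [April 20, April 23] → after → no.
H [April 2, April 7] → overlaps → no.
L [April 15, April 28] → after → no.
P [April 14, April 23] → met-by → counts.
Q [April 16, April 25] → after → no.
R [April 15, April 28] → after → no.
U [April 5, April 8] → overlaps → no.
V [April 15, April 28] → after → no.
W [April 22, April 28] → after → no.
Total: 1.

1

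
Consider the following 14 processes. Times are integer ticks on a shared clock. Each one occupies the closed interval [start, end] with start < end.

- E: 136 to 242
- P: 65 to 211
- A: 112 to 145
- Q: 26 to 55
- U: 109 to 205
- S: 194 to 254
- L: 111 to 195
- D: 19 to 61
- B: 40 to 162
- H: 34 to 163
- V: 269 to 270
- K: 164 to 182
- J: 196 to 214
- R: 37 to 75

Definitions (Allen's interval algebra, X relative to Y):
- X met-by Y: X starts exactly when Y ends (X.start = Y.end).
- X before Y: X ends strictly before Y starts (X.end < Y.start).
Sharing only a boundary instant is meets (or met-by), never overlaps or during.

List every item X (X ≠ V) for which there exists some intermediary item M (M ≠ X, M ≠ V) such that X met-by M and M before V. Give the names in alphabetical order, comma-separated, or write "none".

none

Target V = [269, 270].
Intermediaries M with M before V: A, B, D, E, H, J, K, L, P, Q, R, S, U.
Via A — items with X met-by A: none.
Via B — items with X met-by B: none.
Via D — items with X met-by D: none.
Via E — items with X met-by E: none.
Via H — items with X met-by H: none.
Via J — items with X met-by J: none.
Via K — items with X met-by K: none.
Via L — items with X met-by L: none.
Via P — items with X met-by P: none.
Via Q — items with X met-by Q: none.
Via R — items with X met-by R: none.
Via S — items with X met-by S: none.
Via U — items with X met-by U: none.
Union: none.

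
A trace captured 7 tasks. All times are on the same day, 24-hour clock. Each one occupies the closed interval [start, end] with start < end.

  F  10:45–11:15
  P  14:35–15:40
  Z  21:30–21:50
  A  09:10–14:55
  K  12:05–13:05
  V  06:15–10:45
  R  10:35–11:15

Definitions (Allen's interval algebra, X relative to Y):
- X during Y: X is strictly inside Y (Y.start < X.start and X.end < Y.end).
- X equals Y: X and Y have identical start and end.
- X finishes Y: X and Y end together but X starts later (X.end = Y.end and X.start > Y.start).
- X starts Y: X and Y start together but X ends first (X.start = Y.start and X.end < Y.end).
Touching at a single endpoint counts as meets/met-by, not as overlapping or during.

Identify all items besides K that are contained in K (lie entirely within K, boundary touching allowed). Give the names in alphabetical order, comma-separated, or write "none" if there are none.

Target K = [12:05, 13:05].
A [09:10, 14:55] → contains → no.
F [10:45, 11:15] → before → no.
P [14:35, 15:40] → after → no.
R [10:35, 11:15] → before → no.
V [06:15, 10:45] → before → no.
Z [21:30, 21:50] → after → no.
Result: none.

none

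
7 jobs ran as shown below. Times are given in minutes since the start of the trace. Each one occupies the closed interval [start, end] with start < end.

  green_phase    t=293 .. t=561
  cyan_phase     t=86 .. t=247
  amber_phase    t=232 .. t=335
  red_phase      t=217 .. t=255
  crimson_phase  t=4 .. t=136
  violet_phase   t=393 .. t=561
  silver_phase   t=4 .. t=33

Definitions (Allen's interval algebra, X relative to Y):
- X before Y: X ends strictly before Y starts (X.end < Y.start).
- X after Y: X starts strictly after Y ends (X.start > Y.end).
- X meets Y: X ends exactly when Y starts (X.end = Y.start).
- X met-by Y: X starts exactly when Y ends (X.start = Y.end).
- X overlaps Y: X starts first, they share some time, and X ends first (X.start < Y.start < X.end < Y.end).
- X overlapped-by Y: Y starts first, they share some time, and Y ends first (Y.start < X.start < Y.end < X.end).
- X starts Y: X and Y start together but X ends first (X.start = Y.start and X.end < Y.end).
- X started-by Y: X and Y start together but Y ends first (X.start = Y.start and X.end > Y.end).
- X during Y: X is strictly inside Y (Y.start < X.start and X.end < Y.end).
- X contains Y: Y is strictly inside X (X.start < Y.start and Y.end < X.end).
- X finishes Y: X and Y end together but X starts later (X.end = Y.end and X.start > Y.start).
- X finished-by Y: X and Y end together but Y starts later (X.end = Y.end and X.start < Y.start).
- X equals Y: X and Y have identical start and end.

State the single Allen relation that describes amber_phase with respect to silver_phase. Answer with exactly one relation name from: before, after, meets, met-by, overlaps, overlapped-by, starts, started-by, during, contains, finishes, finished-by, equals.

after

amber_phase = [t=232, t=335]; silver_phase = [t=4, t=33].
Compare endpoints: amber_phase.start > silver_phase.start, amber_phase.start > silver_phase.end, amber_phase.end > silver_phase.start, amber_phase.end > silver_phase.end.
That pattern is 'after'.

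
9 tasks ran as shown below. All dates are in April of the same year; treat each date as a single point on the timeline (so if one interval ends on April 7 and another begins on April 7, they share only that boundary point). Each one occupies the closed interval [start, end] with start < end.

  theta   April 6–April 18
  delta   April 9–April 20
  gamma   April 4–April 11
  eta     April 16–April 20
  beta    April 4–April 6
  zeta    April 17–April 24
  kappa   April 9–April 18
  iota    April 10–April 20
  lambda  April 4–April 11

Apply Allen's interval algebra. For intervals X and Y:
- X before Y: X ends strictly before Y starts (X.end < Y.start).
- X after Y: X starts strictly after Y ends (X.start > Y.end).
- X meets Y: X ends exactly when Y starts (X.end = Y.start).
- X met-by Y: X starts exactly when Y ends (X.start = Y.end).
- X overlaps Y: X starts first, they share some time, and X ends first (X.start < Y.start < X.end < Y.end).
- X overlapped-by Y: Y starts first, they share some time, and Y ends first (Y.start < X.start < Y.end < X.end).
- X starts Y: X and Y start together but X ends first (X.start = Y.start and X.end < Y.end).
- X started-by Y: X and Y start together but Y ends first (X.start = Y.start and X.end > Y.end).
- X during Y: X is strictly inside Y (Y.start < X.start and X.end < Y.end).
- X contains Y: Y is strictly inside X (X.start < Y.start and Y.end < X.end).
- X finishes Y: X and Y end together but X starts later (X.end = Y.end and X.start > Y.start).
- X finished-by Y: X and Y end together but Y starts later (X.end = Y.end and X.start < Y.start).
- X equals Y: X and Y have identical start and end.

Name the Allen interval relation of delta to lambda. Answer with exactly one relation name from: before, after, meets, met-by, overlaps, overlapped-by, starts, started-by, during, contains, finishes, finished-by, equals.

overlapped-by

delta = [April 9, April 20]; lambda = [April 4, April 11].
Compare endpoints: delta.start > lambda.start, delta.start < lambda.end, delta.end > lambda.start, delta.end > lambda.end.
That pattern is 'overlapped-by'.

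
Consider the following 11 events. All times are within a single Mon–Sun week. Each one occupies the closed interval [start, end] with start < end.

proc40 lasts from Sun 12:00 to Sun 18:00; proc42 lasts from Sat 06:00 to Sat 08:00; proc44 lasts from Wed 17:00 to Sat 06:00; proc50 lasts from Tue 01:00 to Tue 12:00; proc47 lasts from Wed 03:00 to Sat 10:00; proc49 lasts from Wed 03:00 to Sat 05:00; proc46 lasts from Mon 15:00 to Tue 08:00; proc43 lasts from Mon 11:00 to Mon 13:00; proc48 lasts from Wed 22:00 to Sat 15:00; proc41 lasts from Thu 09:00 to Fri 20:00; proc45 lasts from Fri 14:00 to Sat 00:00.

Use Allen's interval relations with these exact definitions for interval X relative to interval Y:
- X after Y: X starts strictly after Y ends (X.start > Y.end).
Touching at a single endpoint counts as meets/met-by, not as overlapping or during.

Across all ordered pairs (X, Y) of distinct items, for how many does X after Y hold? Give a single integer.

36

Checking all 110 ordered pairs for relation 'after'; matching pairs in alphabetical order:
(proc40, proc41): proc40 after proc41 ✓
(proc40, proc42): proc40 after proc42 ✓
(proc40, proc43): proc40 after proc43 ✓
(proc40, proc44): proc40 after proc44 ✓
(proc40, proc45): proc40 after proc45 ✓
(proc40, proc46): proc40 after proc46 ✓
(proc40, proc47): proc40 after proc47 ✓
(proc40, proc48): proc40 after proc48 ✓
(proc40, proc49): proc40 after proc49 ✓
(proc40, proc50): proc40 after proc50 ✓
(proc41, proc43): proc41 after proc43 ✓
(proc41, proc46): proc41 after proc46 ✓
(proc41, proc50): proc41 after proc50 ✓
(proc42, proc41): proc42 after proc41 ✓
(proc42, proc43): proc42 after proc43 ✓
(proc42, proc45): proc42 after proc45 ✓
(proc42, proc46): proc42 after proc46 ✓
(proc42, proc49): proc42 after proc49 ✓
(proc42, proc50): proc42 after proc50 ✓
(proc44, proc43): proc44 after proc43 ✓
(proc44, proc46): proc44 after proc46 ✓
(proc44, proc50): proc44 after proc50 ✓
(proc45, proc43): proc45 after proc43 ✓
(proc45, proc46): proc45 after proc46 ✓
... plus 12 further pairs not listed.
Count: 36.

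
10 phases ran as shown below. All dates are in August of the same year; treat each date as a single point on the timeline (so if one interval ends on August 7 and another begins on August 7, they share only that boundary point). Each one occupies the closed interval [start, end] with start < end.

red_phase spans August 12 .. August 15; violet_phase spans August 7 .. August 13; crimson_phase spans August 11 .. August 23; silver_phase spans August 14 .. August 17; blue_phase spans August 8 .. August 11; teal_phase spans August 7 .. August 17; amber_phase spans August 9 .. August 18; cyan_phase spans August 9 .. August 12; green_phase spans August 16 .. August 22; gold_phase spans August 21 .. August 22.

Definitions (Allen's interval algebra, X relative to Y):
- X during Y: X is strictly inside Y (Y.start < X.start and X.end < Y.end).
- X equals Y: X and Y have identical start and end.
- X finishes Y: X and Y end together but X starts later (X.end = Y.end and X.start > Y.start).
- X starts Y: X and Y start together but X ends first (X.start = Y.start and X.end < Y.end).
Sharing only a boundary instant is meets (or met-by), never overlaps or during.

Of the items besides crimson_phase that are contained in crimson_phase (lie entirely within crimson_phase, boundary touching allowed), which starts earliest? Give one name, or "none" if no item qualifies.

Target crimson_phase = [August 11, August 23].
amber_phase [August 9, August 18] → overlaps → excluded.
blue_phase [August 8, August 11] → meets → excluded.
cyan_phase [August 9, August 12] → overlaps → excluded.
gold_phase [August 21, August 22] → during → candidate.
green_phase [August 16, August 22] → during → candidate.
red_phase [August 12, August 15] → during → candidate.
silver_phase [August 14, August 17] → during → candidate.
teal_phase [August 7, August 17] → overlaps → excluded.
violet_phase [August 7, August 13] → overlaps → excluded.
Among candidates, earliest start is August 12 → red_phase.

red_phase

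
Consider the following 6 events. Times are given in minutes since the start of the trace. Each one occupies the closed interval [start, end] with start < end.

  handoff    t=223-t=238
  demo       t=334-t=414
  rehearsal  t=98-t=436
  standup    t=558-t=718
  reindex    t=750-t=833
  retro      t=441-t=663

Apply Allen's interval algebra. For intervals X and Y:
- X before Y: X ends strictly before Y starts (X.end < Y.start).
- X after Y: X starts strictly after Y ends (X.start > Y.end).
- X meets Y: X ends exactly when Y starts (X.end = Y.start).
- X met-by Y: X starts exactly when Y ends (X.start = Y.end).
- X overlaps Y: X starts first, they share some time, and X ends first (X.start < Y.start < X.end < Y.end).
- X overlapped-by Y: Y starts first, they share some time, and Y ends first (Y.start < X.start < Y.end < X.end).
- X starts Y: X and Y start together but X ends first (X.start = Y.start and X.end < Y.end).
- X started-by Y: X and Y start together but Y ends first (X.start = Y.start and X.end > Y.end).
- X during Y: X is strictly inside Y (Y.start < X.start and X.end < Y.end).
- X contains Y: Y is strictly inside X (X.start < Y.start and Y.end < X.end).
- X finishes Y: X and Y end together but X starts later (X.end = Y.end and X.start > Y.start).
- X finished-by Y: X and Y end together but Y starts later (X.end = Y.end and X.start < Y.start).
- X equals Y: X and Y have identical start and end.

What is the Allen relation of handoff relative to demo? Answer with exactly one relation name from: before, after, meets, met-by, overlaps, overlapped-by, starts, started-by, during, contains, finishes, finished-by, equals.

before

handoff = [t=223, t=238]; demo = [t=334, t=414].
Compare endpoints: handoff.start < demo.start, handoff.start < demo.end, handoff.end < demo.start, handoff.end < demo.end.
That pattern is 'before'.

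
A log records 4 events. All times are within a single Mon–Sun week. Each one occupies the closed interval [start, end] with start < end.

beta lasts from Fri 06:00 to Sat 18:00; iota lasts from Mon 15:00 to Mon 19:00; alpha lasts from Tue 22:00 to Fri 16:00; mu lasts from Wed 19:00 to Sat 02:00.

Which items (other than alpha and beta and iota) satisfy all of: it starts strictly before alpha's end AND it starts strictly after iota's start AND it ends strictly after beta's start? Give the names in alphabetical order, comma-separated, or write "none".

mu

Conditions: its start is strictly before alpha's end (X.start < Fri 16:00) AND its start is strictly after iota's start (X.start > Mon 15:00) AND its end is strictly after beta's start (X.end > Fri 06:00).
mu: start Wed 19:00 < Fri 16:00? ✓; start Wed 19:00 > Mon 15:00? ✓; end Sat 02:00 > Fri 06:00? ✓ → yes.
Result: mu.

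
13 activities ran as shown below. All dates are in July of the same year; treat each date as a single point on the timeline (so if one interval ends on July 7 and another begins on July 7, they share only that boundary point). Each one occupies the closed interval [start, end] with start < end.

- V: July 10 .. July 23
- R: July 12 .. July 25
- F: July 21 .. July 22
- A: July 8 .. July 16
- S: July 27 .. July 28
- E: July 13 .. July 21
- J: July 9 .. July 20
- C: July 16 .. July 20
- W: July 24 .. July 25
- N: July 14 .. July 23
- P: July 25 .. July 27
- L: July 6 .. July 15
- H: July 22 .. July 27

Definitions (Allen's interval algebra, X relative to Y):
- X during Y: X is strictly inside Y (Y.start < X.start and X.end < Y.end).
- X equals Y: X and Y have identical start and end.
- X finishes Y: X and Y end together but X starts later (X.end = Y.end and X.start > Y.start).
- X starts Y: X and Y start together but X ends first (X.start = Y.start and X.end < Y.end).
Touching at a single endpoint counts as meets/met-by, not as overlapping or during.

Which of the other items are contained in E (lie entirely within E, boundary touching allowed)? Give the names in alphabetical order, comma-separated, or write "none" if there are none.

C

Target E = [July 13, July 21].
A [July 8, July 16] → overlaps → no.
C [July 16, July 20] → during → yes.
F [July 21, July 22] → met-by → no.
H [July 22, July 27] → after → no.
J [July 9, July 20] → overlaps → no.
L [July 6, July 15] → overlaps → no.
N [July 14, July 23] → overlapped-by → no.
P [July 25, July 27] → after → no.
R [July 12, July 25] → contains → no.
S [July 27, July 28] → after → no.
V [July 10, July 23] → contains → no.
W [July 24, July 25] → after → no.
Result: C.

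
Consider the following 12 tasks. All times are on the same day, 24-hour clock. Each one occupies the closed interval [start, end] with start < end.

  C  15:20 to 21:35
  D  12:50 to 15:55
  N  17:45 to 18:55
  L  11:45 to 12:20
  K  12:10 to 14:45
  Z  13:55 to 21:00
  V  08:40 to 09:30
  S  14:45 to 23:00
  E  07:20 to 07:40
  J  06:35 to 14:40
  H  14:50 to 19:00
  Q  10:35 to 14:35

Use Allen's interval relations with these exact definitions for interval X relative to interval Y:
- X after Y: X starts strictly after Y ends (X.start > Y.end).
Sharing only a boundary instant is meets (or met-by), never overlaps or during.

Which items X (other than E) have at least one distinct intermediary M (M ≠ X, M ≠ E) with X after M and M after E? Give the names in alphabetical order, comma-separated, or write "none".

C, D, H, K, L, N, Q, S, Z

Target E = [07:20, 07:40].
Intermediaries M with M after E: C, D, H, K, L, N, Q, S, V, Z.
Via C — items with X after C: none.
Via D — items with X after D: N.
Via H — items with X after H: none.
Via K — items with X after K: C, H, N.
Via L — items with X after L: C, D, H, N, S, Z.
Via N — items with X after N: none.
Via Q — items with X after Q: C, H, N, S.
Via S — items with X after S: none.
Via V — items with X after V: C, D, H, K, L, N, Q, S, Z.
Via Z — items with X after Z: none.
Union: C, D, H, K, L, N, Q, S, Z.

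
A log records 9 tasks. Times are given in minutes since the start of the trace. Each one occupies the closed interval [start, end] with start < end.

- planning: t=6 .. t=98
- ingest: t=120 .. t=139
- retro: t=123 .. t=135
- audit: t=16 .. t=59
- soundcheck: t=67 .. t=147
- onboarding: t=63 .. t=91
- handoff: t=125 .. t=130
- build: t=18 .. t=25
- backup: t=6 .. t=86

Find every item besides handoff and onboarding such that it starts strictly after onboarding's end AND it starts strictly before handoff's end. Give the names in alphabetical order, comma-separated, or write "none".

ingest, retro

Conditions: its start is strictly after onboarding's end (X.start > t=91) AND its start is strictly before handoff's end (X.start < t=130).
audit: start t=16 > t=91? ✗; start t=16 < t=130? ✓ → no.
backup: start t=6 > t=91? ✗; start t=6 < t=130? ✓ → no.
build: start t=18 > t=91? ✗; start t=18 < t=130? ✓ → no.
ingest: start t=120 > t=91? ✓; start t=120 < t=130? ✓ → yes.
planning: start t=6 > t=91? ✗; start t=6 < t=130? ✓ → no.
retro: start t=123 > t=91? ✓; start t=123 < t=130? ✓ → yes.
soundcheck: start t=67 > t=91? ✗; start t=67 < t=130? ✓ → no.
Result: ingest, retro.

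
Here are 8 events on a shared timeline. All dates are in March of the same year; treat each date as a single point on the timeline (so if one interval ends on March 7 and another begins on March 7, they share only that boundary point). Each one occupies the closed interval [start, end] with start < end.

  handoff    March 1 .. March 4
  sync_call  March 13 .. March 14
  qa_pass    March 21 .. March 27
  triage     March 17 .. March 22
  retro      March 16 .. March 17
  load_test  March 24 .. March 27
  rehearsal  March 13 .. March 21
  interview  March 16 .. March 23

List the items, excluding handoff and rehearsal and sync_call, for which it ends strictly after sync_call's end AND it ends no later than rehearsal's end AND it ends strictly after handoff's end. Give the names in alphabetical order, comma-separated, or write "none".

Conditions: its end is strictly after sync_call's end (X.end > March 14) AND its end is no later than rehearsal's end (X.end <= March 21) AND its end is strictly after handoff's end (X.end > March 4).
interview: end March 23 > March 14? ✓; end March 23 <= March 21? ✗; end March 23 > March 4? ✓ → no.
load_test: end March 27 > March 14? ✓; end March 27 <= March 21? ✗; end March 27 > March 4? ✓ → no.
qa_pass: end March 27 > March 14? ✓; end March 27 <= March 21? ✗; end March 27 > March 4? ✓ → no.
retro: end March 17 > March 14? ✓; end March 17 <= March 21? ✓; end March 17 > March 4? ✓ → yes.
triage: end March 22 > March 14? ✓; end March 22 <= March 21? ✗; end March 22 > March 4? ✓ → no.
Result: retro.

retro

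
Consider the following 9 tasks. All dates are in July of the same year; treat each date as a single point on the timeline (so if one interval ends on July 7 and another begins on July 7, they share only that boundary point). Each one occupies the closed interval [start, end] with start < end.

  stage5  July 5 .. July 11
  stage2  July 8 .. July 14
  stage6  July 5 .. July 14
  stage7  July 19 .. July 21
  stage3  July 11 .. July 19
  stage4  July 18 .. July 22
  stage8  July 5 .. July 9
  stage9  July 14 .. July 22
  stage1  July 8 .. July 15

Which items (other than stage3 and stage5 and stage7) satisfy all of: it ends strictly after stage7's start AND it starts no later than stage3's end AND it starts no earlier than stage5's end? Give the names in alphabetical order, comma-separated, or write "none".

stage4, stage9

Conditions: its end is strictly after stage7's start (X.end > July 19) AND its start is no later than stage3's end (X.start <= July 19) AND its start is no earlier than stage5's end (X.start >= July 11).
stage1: end July 15 > July 19? ✗; start July 8 <= July 19? ✓; start July 8 >= July 11? ✗ → no.
stage2: end July 14 > July 19? ✗; start July 8 <= July 19? ✓; start July 8 >= July 11? ✗ → no.
stage4: end July 22 > July 19? ✓; start July 18 <= July 19? ✓; start July 18 >= July 11? ✓ → yes.
stage6: end July 14 > July 19? ✗; start July 5 <= July 19? ✓; start July 5 >= July 11? ✗ → no.
stage8: end July 9 > July 19? ✗; start July 5 <= July 19? ✓; start July 5 >= July 11? ✗ → no.
stage9: end July 22 > July 19? ✓; start July 14 <= July 19? ✓; start July 14 >= July 11? ✓ → yes.
Result: stage4, stage9.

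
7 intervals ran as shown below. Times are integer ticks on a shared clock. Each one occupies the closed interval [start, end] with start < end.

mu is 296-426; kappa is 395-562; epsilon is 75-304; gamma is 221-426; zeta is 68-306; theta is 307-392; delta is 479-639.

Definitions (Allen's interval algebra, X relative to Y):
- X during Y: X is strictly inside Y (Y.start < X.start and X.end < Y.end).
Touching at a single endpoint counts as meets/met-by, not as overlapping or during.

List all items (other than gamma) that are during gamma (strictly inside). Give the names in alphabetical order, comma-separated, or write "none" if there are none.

Target gamma = [221, 426].
delta [479, 639] → after → no.
epsilon [75, 304] → overlaps → no.
kappa [395, 562] → overlapped-by → no.
mu [296, 426] → finishes → no.
theta [307, 392] → during → yes.
zeta [68, 306] → overlaps → no.
Result: theta.

theta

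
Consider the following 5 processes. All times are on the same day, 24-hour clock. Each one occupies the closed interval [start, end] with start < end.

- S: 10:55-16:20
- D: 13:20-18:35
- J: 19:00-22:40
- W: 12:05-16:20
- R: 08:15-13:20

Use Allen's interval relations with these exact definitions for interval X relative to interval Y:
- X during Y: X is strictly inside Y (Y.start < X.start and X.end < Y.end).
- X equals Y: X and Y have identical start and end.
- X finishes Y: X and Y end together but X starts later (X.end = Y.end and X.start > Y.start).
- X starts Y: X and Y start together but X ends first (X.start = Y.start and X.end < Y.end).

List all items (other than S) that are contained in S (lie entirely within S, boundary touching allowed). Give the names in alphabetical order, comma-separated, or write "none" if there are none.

Target S = [10:55, 16:20].
D [13:20, 18:35] → overlapped-by → no.
J [19:00, 22:40] → after → no.
R [08:15, 13:20] → overlaps → no.
W [12:05, 16:20] → finishes → yes.
Result: W.

W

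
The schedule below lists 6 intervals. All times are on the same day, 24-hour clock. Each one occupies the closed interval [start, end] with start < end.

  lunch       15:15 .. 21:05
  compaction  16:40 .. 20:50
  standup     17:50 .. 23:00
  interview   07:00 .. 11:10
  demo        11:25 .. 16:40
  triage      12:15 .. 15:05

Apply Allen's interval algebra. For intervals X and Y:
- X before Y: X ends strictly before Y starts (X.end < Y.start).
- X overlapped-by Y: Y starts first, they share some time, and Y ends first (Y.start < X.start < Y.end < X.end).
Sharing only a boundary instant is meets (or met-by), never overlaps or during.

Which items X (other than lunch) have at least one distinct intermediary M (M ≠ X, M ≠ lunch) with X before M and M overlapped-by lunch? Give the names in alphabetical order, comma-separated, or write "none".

Target lunch = [15:15, 21:05].
Intermediaries M with M overlapped-by lunch: standup.
Via standup — items with X before standup: demo, interview, triage.
Union: demo, interview, triage.

demo, interview, triage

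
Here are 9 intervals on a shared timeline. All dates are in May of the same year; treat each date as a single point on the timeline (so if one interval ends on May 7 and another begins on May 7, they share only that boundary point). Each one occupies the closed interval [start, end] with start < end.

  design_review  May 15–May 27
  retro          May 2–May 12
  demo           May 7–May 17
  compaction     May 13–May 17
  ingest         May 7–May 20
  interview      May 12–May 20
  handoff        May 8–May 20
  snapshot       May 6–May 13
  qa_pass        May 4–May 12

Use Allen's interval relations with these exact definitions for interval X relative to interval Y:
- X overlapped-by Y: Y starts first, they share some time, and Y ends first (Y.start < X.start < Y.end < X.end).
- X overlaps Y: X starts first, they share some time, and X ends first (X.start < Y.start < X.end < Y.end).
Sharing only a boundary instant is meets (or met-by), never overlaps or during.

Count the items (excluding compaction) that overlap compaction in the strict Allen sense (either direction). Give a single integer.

Target compaction = [May 13, May 17].
demo [May 7, May 17] → finished-by → no.
design_review [May 15, May 27] → overlapped-by → counts.
handoff [May 8, May 20] → contains → no.
ingest [May 7, May 20] → contains → no.
interview [May 12, May 20] → contains → no.
qa_pass [May 4, May 12] → before → no.
retro [May 2, May 12] → before → no.
snapshot [May 6, May 13] → meets → no.
Total: 1.

1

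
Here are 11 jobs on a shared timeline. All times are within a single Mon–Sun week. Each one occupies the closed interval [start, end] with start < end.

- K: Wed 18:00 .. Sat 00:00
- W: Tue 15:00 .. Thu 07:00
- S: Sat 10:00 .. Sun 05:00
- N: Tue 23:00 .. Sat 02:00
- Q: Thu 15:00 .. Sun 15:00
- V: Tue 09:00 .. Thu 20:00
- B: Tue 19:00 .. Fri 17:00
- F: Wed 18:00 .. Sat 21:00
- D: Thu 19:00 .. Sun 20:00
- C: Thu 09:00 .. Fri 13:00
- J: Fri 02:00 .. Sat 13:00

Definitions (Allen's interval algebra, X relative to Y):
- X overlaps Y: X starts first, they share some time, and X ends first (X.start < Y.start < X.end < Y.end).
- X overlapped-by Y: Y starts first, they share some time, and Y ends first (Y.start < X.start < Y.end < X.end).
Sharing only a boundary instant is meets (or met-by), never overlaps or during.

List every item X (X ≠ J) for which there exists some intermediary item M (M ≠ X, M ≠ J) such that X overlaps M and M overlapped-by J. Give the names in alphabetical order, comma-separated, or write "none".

Target J = [Fri 02:00, Sat 13:00].
Intermediaries M with M overlapped-by J: S.
Via S — items with X overlaps S: F.
Union: F.

F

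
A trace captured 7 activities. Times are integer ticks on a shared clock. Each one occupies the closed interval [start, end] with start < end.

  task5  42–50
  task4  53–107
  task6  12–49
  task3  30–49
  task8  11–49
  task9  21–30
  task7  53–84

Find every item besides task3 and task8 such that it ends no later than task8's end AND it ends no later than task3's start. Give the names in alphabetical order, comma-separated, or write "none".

task9

Conditions: its end is no later than task8's end (X.end <= 49) AND its end is no later than task3's start (X.end <= 30).
task4: end 107 <= 49? ✗; end 107 <= 30? ✗ → no.
task5: end 50 <= 49? ✗; end 50 <= 30? ✗ → no.
task6: end 49 <= 49? ✓; end 49 <= 30? ✗ → no.
task7: end 84 <= 49? ✗; end 84 <= 30? ✗ → no.
task9: end 30 <= 49? ✓; end 30 <= 30? ✓ → yes.
Result: task9.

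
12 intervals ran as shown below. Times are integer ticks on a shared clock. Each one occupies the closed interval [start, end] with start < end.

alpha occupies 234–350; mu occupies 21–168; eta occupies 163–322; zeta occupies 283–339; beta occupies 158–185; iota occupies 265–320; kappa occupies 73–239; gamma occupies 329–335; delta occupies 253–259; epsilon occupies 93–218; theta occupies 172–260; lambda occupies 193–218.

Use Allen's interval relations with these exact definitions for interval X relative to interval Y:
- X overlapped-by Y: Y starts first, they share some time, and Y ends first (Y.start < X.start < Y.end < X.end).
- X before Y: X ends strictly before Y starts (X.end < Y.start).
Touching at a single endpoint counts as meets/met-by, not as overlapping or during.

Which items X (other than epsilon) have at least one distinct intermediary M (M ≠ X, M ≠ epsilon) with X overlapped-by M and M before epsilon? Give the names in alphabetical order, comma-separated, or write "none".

Target epsilon = [93, 218].
Intermediaries M with M before epsilon: none.
Union: none.

none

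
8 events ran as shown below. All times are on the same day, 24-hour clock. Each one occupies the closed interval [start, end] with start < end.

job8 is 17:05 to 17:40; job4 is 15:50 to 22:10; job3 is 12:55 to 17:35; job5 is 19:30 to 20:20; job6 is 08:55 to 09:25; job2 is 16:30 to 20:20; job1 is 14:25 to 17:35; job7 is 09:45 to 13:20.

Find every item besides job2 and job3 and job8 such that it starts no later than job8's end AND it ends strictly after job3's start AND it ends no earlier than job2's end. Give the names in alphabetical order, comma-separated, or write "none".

Conditions: its start is no later than job8's end (X.start <= 17:40) AND its end is strictly after job3's start (X.end > 12:55) AND its end is no earlier than job2's end (X.end >= 20:20).
job1: start 14:25 <= 17:40? ✓; end 17:35 > 12:55? ✓; end 17:35 >= 20:20? ✗ → no.
job4: start 15:50 <= 17:40? ✓; end 22:10 > 12:55? ✓; end 22:10 >= 20:20? ✓ → yes.
job5: start 19:30 <= 17:40? ✗; end 20:20 > 12:55? ✓; end 20:20 >= 20:20? ✓ → no.
job6: start 08:55 <= 17:40? ✓; end 09:25 > 12:55? ✗; end 09:25 >= 20:20? ✗ → no.
job7: start 09:45 <= 17:40? ✓; end 13:20 > 12:55? ✓; end 13:20 >= 20:20? ✗ → no.
Result: job4.

job4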